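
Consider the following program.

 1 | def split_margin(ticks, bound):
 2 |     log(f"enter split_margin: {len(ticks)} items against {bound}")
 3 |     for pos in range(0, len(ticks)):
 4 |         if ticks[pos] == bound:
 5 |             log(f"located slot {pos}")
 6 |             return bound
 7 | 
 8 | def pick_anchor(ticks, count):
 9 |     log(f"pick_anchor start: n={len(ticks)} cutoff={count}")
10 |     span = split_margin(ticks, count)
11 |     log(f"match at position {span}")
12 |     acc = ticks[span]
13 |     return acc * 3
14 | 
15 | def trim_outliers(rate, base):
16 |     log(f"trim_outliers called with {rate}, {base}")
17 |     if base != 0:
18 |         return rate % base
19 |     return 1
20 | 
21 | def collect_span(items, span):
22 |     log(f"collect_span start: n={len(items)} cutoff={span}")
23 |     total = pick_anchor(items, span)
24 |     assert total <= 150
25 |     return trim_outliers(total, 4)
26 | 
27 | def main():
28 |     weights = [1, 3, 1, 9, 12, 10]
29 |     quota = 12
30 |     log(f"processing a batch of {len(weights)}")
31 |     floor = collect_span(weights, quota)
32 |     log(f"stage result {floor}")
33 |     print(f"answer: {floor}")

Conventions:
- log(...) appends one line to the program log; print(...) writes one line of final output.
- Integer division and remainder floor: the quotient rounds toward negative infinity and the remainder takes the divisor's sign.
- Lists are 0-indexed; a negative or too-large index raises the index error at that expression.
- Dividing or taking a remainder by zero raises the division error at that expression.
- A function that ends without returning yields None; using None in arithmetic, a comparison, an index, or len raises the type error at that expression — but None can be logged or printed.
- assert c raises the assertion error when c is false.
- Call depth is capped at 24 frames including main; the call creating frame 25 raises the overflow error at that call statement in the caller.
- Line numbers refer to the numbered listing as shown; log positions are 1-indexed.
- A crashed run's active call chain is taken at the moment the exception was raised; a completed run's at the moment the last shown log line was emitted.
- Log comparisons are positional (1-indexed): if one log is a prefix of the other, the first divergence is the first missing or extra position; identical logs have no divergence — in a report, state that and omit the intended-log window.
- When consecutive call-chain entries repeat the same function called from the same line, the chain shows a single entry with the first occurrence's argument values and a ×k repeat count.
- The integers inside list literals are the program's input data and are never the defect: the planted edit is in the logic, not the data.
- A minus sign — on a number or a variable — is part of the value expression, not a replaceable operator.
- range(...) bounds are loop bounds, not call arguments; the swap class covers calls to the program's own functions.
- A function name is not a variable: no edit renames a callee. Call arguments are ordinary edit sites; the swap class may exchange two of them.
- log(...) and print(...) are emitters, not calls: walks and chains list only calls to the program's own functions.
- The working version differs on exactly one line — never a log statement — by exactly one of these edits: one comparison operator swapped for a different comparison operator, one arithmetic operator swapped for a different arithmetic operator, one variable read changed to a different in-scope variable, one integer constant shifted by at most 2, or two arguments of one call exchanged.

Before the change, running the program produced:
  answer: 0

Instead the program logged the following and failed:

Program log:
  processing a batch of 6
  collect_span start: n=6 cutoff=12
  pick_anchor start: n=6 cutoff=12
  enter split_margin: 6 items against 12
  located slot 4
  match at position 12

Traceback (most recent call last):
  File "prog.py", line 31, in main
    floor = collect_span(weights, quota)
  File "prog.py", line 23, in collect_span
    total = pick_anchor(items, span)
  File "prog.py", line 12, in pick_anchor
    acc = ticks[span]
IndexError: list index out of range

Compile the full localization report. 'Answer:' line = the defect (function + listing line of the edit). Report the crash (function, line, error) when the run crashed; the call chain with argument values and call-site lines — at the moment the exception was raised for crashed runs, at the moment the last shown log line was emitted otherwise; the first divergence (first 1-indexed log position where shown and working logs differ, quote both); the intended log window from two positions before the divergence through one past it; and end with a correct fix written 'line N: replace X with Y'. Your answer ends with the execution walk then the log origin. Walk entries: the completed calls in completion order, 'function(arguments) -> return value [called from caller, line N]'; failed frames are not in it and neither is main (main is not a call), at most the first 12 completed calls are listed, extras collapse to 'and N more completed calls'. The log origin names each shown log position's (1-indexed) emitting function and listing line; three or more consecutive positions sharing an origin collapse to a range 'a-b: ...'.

Answer: the defect is in split_margin at line 6.
Key observation: Everything matches until log position 6, which reads 'match at position 12' in place of 'match at position 4'.
Crash: pick_anchor, line 12, IndexError.
Call chain: main -> collect_span([1, 3, 1, 9, 12, 10], 12) (called at line 31) -> pick_anchor([1, 3, 1, 9, 12, 10], 12) (called at line 23).
First divergence: position 6 — the shown line 'match at position 12' should read 'match at position 4'.
Intended log window:
  4: enter split_margin: 6 items against 12
  5: located slot 4
  6: match at position 4
  7: trim_outliers called with 36, 4
Execution walk:
  split_margin([1, 3, 1, 9, 12, 10], 12) -> 12  [called from pick_anchor, line 10]
Origin of each log line:
  1 — main, line 30
  2 — collect_span, line 22
  3 — pick_anchor, line 9
  4 — split_margin, line 2
  5 — split_margin, line 5
  6 — pick_anchor, line 11
A correct fix: line 6: replace `bound` with `pos`.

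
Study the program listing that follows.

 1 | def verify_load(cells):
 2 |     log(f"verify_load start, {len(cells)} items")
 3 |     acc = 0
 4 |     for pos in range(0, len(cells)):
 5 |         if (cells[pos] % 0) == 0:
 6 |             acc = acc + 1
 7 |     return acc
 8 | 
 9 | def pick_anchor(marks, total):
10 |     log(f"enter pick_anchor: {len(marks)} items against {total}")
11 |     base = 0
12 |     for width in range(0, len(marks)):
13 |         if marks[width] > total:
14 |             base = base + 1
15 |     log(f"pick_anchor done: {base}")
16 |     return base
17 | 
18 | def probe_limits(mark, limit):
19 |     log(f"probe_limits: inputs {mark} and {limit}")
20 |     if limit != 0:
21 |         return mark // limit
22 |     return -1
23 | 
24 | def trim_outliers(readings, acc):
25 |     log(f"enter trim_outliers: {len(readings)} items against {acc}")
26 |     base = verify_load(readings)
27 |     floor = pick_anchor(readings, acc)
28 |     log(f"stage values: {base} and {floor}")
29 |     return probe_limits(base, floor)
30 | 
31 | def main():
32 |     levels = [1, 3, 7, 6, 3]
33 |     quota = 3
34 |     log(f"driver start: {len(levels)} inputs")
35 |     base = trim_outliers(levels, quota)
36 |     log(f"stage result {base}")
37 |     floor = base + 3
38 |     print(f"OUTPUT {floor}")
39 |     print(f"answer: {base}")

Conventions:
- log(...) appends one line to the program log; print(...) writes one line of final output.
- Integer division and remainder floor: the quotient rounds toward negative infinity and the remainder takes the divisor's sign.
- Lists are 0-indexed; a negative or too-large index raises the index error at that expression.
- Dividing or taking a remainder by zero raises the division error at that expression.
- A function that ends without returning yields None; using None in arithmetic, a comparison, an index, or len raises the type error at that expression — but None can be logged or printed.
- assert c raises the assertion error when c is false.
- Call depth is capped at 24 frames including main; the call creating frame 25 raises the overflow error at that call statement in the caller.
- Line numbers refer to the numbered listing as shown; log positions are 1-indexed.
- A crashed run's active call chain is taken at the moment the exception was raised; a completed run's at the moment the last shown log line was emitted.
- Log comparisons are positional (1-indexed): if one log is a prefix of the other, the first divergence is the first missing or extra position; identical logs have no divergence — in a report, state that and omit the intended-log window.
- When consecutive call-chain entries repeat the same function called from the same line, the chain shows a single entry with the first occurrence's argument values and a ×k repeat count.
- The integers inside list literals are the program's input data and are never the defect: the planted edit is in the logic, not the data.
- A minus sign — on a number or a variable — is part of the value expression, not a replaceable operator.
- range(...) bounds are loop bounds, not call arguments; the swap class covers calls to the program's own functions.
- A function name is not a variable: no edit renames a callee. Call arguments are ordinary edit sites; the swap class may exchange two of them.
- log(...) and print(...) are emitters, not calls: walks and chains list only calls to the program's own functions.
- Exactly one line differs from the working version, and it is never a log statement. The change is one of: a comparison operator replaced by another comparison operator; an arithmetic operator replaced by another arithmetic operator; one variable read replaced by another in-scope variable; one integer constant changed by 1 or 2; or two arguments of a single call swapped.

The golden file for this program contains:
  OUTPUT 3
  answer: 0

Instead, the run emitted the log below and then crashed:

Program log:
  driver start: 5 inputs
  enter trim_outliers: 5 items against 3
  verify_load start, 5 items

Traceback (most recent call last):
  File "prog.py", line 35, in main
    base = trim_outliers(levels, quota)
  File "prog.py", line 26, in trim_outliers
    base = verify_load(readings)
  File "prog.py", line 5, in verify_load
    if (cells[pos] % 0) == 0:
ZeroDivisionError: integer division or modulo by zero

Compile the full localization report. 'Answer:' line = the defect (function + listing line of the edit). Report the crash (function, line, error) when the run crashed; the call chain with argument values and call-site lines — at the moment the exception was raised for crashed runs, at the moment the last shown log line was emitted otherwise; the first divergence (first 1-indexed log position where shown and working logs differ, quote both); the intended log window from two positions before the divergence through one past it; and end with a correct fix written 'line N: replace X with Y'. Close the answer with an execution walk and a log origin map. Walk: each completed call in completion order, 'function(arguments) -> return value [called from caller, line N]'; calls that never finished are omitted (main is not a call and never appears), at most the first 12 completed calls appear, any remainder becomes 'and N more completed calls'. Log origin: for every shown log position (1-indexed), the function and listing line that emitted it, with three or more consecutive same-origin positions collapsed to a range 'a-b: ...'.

Answer: the defect is in verify_load at line 5.
Key observation: Only 3 log lines were emitted before the run died; the intended continuation was 'enter pick_anchor: 5 items against 3'.
Crash: verify_load, line 5, ZeroDivisionError.
Call chain: main -> trim_outliers([1, 3, 7, 6, 3], 3) (called at line 35) -> verify_load([1, 3, 7, 6, 3]) (called at line 26).
First divergence: position 4 — after 3 matching lines the faulty run goes silent; intended next line 'enter pick_anchor: 5 items against 3'.
Intended log window:
  2: enter trim_outliers: 5 items against 3
  3: verify_load start, 5 items
  4: enter pick_anchor: 5 items against 3
  5: pick_anchor done: 2
Execution walk:
  (no call completed)
Log line origins:
  1: logged in main at line 34
  2: logged in trim_outliers at line 25
  3: logged in verify_load at line 2
A correct fix: line 5: replace `cells[pos] % 0` with `cells[pos] % 2`.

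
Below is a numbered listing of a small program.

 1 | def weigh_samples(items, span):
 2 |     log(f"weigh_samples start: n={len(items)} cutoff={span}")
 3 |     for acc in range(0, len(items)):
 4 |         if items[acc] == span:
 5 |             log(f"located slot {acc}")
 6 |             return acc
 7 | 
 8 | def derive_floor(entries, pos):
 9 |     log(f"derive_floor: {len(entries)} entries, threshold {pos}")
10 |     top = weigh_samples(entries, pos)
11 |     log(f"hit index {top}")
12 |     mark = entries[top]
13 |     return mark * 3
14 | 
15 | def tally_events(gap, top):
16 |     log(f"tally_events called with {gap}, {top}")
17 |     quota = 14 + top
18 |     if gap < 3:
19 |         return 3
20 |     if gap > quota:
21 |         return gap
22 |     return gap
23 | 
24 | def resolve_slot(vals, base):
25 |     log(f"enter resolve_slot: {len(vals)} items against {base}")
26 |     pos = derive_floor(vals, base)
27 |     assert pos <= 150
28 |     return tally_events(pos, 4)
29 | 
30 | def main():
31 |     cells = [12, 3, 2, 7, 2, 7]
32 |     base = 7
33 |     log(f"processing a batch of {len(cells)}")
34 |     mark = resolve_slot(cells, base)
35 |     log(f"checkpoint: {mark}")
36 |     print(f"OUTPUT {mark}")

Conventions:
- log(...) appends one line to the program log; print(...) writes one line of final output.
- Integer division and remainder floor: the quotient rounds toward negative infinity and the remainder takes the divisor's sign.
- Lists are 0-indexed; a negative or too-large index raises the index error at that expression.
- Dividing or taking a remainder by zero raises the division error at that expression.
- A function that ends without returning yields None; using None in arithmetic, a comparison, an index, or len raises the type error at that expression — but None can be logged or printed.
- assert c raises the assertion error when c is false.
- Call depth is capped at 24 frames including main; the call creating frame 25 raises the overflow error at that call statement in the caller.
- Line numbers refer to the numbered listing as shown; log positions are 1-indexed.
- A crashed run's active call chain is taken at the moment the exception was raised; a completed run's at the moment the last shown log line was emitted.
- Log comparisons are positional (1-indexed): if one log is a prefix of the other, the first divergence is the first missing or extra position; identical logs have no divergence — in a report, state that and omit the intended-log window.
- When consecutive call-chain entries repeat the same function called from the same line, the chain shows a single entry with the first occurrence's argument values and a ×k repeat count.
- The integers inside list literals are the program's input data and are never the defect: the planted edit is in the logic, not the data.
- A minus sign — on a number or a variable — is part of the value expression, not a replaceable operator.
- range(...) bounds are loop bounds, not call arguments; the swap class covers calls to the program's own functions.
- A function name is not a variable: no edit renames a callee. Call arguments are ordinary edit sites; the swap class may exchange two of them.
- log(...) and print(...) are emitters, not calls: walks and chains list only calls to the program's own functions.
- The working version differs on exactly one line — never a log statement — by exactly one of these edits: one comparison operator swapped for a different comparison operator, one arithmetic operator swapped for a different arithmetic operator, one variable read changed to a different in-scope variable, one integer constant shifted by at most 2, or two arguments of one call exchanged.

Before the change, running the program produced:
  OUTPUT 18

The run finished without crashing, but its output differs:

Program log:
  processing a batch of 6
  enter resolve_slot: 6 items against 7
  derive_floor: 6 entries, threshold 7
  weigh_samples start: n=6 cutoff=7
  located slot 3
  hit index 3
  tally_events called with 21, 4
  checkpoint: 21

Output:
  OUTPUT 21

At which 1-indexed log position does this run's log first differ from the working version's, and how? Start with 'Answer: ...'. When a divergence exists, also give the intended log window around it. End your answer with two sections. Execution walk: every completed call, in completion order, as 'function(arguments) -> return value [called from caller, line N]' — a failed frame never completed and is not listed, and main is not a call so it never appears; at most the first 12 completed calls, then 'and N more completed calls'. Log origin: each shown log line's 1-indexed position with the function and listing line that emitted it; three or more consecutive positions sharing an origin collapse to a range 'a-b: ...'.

Answer: at position 8 the run shows 'checkpoint: 21' where the working version logs 'checkpoint: 18'.
Intended log window:
  6: hit index 3
  7: tally_events called with 21, 4
  8: checkpoint: 18
Execution walk:
  weigh_samples([12, 3, 2, 7, 2, 7], 7) -> 3  [called from derive_floor, line 10]
  derive_floor([12, 3, 2, 7, 2, 7], 7) -> 21  [called from resolve_slot, line 26]
  tally_events(21, 4) -> 21  [called from resolve_slot, line 28]
  resolve_slot([12, 3, 2, 7, 2, 7], 7) -> 21  [called from main, line 34]
Log origin:
  1: logged in main at line 33
  2: logged in resolve_slot at line 25
  3: logged in derive_floor at line 9
  4: logged in weigh_samples at line 2
  5: logged in weigh_samples at line 5
  6: logged in derive_floor at line 11
  7: logged in tally_events at line 16
  8: logged in main at line 35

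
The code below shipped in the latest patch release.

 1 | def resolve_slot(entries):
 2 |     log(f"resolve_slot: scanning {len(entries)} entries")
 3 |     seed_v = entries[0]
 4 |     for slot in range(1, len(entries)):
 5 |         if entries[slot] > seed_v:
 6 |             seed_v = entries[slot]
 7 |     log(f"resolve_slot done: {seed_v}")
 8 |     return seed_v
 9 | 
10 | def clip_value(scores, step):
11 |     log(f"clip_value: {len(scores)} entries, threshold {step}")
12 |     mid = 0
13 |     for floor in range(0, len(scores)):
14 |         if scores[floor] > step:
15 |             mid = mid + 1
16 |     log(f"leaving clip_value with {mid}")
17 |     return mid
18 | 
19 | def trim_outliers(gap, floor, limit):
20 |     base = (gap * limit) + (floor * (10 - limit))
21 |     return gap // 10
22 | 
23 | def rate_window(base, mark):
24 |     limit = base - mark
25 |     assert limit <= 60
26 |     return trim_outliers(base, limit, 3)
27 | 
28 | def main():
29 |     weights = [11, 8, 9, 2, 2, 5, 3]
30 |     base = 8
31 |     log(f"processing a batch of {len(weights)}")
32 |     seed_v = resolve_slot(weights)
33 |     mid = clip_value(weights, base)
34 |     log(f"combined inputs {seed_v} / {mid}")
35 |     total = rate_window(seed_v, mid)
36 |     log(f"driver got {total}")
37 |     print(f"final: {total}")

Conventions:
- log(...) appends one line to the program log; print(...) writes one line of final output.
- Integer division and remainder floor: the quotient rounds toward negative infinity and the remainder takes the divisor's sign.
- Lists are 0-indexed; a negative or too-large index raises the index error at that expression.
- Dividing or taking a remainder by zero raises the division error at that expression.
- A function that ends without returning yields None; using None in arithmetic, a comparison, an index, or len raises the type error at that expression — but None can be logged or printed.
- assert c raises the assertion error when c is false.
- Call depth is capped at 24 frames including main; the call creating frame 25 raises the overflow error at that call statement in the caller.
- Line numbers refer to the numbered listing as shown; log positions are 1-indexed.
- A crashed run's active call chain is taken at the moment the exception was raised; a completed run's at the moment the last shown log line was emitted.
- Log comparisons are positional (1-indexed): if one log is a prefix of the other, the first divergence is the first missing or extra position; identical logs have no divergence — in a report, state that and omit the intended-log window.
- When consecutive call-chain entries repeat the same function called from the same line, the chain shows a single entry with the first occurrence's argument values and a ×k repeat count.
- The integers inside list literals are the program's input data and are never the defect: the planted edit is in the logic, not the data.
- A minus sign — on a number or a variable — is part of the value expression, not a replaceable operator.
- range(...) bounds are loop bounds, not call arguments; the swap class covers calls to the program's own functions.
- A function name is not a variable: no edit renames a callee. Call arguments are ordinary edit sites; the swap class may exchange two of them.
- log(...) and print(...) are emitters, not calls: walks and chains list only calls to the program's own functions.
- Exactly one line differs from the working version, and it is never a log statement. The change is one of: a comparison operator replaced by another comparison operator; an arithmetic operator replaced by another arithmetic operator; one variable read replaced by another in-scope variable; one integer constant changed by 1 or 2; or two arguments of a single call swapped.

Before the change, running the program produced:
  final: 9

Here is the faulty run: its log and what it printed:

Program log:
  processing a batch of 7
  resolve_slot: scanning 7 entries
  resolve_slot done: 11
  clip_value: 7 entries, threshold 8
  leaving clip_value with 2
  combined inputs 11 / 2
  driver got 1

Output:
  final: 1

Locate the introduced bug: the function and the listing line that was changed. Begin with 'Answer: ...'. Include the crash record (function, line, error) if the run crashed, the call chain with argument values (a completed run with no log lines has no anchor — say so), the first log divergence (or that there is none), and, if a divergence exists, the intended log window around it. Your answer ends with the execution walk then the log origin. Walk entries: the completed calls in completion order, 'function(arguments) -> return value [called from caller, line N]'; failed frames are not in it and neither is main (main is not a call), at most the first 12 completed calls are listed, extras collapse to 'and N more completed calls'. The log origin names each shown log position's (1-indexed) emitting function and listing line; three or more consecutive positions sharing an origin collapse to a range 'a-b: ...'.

Answer: the defect is in trim_outliers at line 21.
Key observation: Position 7 is the first bad log line: 'driver got 1' should read 'driver got 9'.
Call chain: main.
First divergence: position 7; shown 'driver got 1' vs intended 'driver got 9'.
Intended log window:
  5: leaving clip_value with 2
  6: combined inputs 11 / 2
  7: driver got 9
Execution walk:
  resolve_slot([11, 8, 9, 2, 2, 5, 3]) -> 11  [called from main, line 32]
  clip_value([11, 8, 9, 2, 2, 5, 3], 8) -> 2  [called from main, line 33]
  trim_outliers(11, 9, 3) -> 1  [called from rate_window, line 26]
  rate_window(11, 2) -> 1  [called from main, line 35]
Log origins:
  1 — main, line 31
  2 — resolve_slot, line 2
  3 — resolve_slot, line 7
  4 — clip_value, line 11
  5 — clip_value, line 16
  6 — main, line 34
  7 — main, line 36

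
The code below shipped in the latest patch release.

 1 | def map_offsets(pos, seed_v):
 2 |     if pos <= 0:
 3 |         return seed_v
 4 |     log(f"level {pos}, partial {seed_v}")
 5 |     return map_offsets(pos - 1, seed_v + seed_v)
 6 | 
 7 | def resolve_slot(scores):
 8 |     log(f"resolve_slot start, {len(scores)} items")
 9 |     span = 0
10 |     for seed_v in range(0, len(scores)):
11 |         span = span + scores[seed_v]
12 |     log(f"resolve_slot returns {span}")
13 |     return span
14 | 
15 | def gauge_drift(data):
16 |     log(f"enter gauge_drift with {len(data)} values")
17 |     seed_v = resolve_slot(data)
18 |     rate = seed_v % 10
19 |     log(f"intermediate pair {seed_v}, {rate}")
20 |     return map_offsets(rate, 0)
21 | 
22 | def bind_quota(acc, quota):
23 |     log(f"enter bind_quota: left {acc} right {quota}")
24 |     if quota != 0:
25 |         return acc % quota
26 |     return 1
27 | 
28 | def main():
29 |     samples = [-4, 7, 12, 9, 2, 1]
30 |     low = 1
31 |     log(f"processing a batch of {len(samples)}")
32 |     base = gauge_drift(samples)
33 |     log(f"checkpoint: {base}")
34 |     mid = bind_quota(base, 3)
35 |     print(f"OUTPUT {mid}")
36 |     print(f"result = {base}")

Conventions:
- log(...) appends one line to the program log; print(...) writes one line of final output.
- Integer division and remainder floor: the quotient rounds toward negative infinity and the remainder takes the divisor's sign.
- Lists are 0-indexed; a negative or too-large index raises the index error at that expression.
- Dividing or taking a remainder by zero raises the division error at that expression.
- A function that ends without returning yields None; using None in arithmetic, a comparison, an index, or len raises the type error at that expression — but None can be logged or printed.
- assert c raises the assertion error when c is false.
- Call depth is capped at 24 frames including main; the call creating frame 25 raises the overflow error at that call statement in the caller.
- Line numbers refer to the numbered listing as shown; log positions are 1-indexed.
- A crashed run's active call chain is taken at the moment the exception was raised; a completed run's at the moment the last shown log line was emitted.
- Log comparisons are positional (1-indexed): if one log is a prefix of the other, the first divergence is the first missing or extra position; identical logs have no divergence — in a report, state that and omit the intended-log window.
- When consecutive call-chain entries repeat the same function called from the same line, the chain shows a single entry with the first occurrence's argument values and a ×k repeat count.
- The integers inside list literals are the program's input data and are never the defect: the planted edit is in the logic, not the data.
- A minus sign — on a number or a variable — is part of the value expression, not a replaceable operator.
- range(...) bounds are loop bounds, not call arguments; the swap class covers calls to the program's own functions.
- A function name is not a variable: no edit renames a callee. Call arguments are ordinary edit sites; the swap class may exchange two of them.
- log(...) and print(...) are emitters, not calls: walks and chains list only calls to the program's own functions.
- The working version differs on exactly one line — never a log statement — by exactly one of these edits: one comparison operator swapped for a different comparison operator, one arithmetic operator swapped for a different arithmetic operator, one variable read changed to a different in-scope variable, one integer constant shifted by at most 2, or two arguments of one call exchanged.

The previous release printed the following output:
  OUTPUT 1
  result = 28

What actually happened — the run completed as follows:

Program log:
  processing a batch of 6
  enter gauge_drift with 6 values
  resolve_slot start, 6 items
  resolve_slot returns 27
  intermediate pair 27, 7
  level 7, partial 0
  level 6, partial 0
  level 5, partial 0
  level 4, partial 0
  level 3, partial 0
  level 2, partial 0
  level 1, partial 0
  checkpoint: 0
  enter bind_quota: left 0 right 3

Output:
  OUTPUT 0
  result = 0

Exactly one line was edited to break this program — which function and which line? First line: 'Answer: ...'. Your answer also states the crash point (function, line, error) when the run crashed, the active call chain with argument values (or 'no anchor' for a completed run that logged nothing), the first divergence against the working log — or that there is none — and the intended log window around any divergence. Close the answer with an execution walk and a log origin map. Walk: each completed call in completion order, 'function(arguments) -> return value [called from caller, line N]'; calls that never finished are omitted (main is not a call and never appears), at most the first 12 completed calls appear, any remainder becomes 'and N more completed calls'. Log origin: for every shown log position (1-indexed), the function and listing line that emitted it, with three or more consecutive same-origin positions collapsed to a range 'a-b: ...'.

Answer: the defect is in map_offsets at line 5.
The tell: The earliest visible damage is log position 7 — 'level 6, partial 0' rather than the intended 'level 6, partial 7'.
Call chain: main -> bind_quota(0, 3) (called at line 34).
First divergence: position 7 — the shown line 'level 6, partial 0' should read 'level 6, partial 7'.
Intended log window:
  5: intermediate pair 27, 7
  6: level 7, partial 0
  7: level 6, partial 7
  8: level 5, partial 13
Execution walk:
  resolve_slot([-4, 7, 12, 9, 2, 1]) -> 27  [called from gauge_drift, line 17]
  map_offsets(0, 0) -> 0  [called from map_offsets, line 5]
  map_offsets(1, 0) -> 0  [called from map_offsets, line 5]
  map_offsets(2, 0) -> 0  [called from map_offsets, line 5]
  map_offsets(3, 0) -> 0  [called from map_offsets, line 5]
  map_offsets(4, 0) -> 0  [called from map_offsets, line 5]
  map_offsets(5, 0) -> 0  [called from map_offsets, line 5]
  map_offsets(6, 0) -> 0  [called from map_offsets, line 5]
  map_offsets(7, 0) -> 0  [called from gauge_drift, line 20]
  gauge_drift([-4, 7, 12, 9, 2, 1]) -> 0  [called from main, line 32]
  bind_quota(0, 3) -> 0  [called from main, line 34]
Log line origins:
  1: emitted by main (line 31)
  2: emitted by gauge_drift (line 16)
  3: emitted by resolve_slot (line 8)
  4: emitted by resolve_slot (line 12)
  5: emitted by gauge_drift (line 19)
  6-12: emitted by map_offsets (line 4)
  13: emitted by main (line 33)
  14: emitted by bind_quota (line 23)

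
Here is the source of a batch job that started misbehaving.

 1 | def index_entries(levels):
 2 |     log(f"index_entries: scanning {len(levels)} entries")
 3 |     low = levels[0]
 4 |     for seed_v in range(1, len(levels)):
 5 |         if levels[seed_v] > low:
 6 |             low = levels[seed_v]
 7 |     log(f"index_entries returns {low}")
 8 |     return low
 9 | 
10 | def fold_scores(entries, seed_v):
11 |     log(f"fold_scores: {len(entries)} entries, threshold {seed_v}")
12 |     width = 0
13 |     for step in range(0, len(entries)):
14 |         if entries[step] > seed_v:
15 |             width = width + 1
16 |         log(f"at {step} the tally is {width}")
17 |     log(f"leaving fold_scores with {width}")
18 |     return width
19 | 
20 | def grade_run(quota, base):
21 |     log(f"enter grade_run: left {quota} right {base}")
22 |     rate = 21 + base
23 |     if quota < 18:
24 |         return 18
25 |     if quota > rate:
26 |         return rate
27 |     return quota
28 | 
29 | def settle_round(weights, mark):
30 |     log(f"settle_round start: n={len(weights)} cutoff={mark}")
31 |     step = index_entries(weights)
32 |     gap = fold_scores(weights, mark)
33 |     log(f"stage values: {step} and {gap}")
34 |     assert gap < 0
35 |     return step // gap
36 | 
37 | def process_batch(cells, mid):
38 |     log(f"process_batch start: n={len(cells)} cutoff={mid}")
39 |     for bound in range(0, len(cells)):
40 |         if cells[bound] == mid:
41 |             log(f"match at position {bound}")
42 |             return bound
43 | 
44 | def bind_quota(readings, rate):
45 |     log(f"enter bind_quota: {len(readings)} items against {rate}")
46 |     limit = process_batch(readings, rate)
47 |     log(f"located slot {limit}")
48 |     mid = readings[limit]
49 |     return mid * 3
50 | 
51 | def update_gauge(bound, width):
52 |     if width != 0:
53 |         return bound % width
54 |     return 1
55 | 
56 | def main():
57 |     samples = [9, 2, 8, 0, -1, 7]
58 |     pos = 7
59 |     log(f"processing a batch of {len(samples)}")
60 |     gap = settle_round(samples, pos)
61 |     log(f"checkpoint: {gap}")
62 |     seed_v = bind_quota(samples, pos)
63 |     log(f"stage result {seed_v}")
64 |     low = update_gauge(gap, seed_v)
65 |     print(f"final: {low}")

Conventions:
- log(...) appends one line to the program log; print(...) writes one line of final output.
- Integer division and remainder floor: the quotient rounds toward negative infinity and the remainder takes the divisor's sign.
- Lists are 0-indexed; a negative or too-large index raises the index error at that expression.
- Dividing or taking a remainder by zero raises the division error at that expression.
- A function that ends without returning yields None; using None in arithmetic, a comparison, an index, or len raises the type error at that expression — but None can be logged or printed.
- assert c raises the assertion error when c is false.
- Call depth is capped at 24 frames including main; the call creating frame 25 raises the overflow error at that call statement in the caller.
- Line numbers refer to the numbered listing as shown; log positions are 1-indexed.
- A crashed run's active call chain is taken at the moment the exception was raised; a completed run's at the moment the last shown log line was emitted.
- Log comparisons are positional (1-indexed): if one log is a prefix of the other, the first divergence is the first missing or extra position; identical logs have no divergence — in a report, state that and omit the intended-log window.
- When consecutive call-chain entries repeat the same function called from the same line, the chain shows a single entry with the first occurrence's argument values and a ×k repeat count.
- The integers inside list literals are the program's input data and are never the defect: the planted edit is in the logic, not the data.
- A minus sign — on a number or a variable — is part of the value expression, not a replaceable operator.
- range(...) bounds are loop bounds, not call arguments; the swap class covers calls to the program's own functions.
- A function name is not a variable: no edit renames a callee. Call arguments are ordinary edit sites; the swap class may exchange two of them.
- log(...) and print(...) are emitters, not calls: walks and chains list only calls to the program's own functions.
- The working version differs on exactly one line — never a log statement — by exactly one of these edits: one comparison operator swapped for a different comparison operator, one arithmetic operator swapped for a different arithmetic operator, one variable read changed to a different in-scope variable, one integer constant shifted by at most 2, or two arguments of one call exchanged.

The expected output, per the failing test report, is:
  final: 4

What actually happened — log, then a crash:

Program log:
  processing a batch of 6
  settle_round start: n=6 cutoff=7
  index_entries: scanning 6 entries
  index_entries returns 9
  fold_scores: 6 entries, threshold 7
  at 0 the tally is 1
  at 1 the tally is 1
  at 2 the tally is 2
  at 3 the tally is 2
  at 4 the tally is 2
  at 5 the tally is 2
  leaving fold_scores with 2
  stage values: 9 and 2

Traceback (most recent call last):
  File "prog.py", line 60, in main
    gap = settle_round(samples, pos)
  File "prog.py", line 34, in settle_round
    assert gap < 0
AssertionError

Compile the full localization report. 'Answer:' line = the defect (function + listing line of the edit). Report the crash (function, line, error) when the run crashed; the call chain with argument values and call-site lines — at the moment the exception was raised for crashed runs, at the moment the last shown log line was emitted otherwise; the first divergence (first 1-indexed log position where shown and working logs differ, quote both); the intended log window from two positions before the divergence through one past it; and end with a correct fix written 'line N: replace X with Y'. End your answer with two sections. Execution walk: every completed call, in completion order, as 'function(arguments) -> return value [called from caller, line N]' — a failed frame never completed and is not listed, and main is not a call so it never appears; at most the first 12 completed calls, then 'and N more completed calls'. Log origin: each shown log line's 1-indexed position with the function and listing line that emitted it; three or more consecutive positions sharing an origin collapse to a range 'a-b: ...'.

Answer: the defect is in settle_round at line 34.
Core observation: The shown log is a 13-line prefix of the intended one, whose next entry is 'checkpoint: 4'.
Crash: settle_round, line 34, AssertionError.
Call chain: main -> settle_round([9, 2, 8, 0, -1, 7], 7) (called at line 60).
First divergence: position 14; the shown log stops at 13 lines while the working version next logs 'checkpoint: 4'.
Intended log window:
  12: leaving fold_scores with 2
  13: stage values: 9 and 2
  14: checkpoint: 4
  15: enter bind_quota: 6 items against 7
Execution walk:
  index_entries([9, 2, 8, 0, -1, 7]) -> 9  [called from settle_round, line 31]
  fold_scores([9, 2, 8, 0, -1, 7], 7) -> 2  [called from settle_round, line 32]
Origin of each log line:
  1: from main, line 59
  2: from settle_round, line 30
  3: from index_entries, line 2
  4: from index_entries, line 7
  5: from fold_scores, line 11
  6-11: from fold_scores, line 16
  12: from fold_scores, line 17
  13: from settle_round, line 33
A correct fix: line 34: replace `<` with `>`.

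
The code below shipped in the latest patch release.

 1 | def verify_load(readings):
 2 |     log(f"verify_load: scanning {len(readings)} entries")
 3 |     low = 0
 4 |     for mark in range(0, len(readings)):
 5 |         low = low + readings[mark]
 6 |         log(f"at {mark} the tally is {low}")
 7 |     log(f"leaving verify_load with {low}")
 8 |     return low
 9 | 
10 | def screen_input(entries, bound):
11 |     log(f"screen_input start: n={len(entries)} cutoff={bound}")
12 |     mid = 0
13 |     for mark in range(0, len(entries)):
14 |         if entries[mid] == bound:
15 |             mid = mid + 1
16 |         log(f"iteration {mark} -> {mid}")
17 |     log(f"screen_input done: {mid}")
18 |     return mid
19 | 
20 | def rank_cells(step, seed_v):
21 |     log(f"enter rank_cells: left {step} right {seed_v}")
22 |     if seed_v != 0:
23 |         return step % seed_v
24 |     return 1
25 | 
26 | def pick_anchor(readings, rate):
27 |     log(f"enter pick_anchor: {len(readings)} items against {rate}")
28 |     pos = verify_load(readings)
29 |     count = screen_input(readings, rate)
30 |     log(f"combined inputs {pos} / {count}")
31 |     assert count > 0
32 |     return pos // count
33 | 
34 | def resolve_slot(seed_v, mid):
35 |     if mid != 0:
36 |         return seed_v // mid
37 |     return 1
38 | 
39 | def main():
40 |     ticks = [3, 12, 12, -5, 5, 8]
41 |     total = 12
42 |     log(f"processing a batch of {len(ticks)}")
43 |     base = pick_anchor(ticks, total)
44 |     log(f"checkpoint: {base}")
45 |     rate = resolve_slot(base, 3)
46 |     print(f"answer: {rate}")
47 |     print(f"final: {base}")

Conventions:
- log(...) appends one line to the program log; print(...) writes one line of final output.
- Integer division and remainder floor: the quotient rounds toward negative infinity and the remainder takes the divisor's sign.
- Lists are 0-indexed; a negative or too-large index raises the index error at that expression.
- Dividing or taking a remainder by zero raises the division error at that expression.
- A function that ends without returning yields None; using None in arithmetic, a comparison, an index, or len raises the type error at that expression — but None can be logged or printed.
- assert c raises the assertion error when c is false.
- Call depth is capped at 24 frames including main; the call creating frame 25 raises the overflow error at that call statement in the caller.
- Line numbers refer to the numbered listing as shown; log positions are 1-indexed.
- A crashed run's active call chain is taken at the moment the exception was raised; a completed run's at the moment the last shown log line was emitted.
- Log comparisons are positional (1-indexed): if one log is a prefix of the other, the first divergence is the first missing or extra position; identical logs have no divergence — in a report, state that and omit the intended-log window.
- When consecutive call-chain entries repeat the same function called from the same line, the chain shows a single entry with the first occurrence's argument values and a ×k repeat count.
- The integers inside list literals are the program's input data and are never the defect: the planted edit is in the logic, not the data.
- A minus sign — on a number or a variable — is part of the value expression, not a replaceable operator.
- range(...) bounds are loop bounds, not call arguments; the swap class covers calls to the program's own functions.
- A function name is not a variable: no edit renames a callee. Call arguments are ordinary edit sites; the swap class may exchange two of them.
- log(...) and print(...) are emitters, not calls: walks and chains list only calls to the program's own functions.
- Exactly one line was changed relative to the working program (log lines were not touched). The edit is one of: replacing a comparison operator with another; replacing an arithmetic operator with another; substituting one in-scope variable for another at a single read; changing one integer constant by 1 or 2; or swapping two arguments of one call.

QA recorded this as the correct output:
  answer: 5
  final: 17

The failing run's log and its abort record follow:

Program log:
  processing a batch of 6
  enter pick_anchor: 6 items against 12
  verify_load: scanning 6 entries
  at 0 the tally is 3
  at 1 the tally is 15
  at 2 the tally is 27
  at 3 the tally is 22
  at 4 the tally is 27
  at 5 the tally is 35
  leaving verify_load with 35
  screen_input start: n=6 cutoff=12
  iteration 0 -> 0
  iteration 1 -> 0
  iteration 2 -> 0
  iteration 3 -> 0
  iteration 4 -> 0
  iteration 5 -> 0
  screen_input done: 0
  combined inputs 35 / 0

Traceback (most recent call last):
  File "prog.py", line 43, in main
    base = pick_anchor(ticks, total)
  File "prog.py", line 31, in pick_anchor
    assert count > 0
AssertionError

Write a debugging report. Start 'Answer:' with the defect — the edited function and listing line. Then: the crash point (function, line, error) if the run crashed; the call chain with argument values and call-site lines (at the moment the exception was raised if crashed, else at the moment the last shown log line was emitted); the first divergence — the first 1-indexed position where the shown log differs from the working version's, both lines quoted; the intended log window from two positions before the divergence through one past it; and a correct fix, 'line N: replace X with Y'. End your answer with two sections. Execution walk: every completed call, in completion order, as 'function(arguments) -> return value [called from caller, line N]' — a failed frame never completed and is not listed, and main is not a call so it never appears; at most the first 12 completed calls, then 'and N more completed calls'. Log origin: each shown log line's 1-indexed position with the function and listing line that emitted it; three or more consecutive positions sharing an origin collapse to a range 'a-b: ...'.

Answer: the defect is in screen_input at line 14.
Core observation: The earliest visible damage is log position 13 — 'iteration 1 -> 0' rather than the intended 'iteration 1 -> 1'.
Crash: pick_anchor, line 31, AssertionError.
Call chain: main -> pick_anchor([3, 12, 12, -5, 5, 8], 12) (called at line 43).
First divergence: at position 13 the run shows 'iteration 1 -> 0' where the working version logs 'iteration 1 -> 1'.
Intended log window:
  11: screen_input start: n=6 cutoff=12
  12: iteration 0 -> 0
  13: iteration 1 -> 1
  14: iteration 2 -> 2
Execution walk:
  verify_load([3, 12, 12, -5, 5, 8]) -> 35  [called from pick_anchor, line 28]
  screen_input([3, 12, 12, -5, 5, 8], 12) -> 0  [called from pick_anchor, line 29]
Log origins:
  1: logged in main at line 42
  2: logged in pick_anchor at line 27
  3: logged in verify_load at line 2
  4-9: logged in verify_load at line 6
  10: logged in verify_load at line 7
  11: logged in screen_input at line 11
  12-17: logged in screen_input at line 16
  18: logged in screen_input at line 17
  19: logged in pick_anchor at line 30
A correct fix: line 14: replace `mid` with `mark`.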